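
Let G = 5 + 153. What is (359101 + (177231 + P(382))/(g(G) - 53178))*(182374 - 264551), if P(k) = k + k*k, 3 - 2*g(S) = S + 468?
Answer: -3156880306538485/106979 ≈ -2.9509e+10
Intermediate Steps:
G = 158
g(S) = -465/2 - S/2 (g(S) = 3/2 - (S + 468)/2 = 3/2 - (468 + S)/2 = 3/2 + (-234 - S/2) = -465/2 - S/2)
P(k) = k + k²
(359101 + (177231 + P(382))/(g(G) - 53178))*(182374 - 264551) = (359101 + (177231 + 382*(1 + 382))/((-465/2 - ½*158) - 53178))*(182374 - 264551) = (359101 + (177231 + 382*383)/((-465/2 - 79) - 53178))*(-82177) = (359101 + (177231 + 146306)/(-623/2 - 53178))*(-82177) = (359101 + 323537/(-106979/2))*(-82177) = (359101 + 323537*(-2/106979))*(-82177) = (359101 - 647074/106979)*(-82177) = (38415618805/106979)*(-82177) = -3156880306538485/106979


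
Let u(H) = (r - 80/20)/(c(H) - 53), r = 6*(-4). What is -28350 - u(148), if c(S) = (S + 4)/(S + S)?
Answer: -27528368/971 ≈ -28351.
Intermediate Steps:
r = -24
c(S) = (4 + S)/(2*S) (c(S) = (4 + S)/((2*S)) = (4 + S)*(1/(2*S)) = (4 + S)/(2*S))
u(H) = -28/(-53 + (4 + H)/(2*H)) (u(H) = (-24 - 80/20)/((4 + H)/(2*H) - 53) = (-24 - 80*1/20)/(-53 + (4 + H)/(2*H)) = (-24 - 4)/(-53 + (4 + H)/(2*H)) = -28/(-53 + (4 + H)/(2*H)))
-28350 - u(148) = -28350 - 56*148/(-4 + 105*148) = -28350 - 56*148/(-4 + 15540) = -28350 - 56*148/15536 = -28350 - 1*518/971 = -28350 - 518/971 = -27528368/971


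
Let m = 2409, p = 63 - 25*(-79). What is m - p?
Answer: 371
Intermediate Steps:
p = 2038 (p = 63 + 1975 = 2038)
m - p = 2409 - 1*2038 = 2409 - 2038 = 371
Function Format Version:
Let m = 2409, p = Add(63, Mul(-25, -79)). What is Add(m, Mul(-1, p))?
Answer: 371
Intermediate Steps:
p = 2038 (p = Add(63, 1975) = 2038)
Add(m, Mul(-1, p)) = Add(2409, Mul(-1, 2038)) = Add(2409, -2038) = 371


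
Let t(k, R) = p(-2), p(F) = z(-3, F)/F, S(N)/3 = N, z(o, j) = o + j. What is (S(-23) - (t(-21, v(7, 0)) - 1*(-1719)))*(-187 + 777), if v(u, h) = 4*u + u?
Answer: -1056395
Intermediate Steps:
z(o, j) = j + o
S(N) = 3*N
v(u, h) = 5*u
p(F) = (-3 + F)/F (p(F) = (F - 3)/F = (-3 + F)/F)
t(k, R) = 5/2 (t(k, R) = (-3 - 2)/(-2) = -½*(-5) = 5/2)
(S(-23) - (t(-21, v(7, 0)) - 1*(-1719)))*(-187 + 777) = (3*(-23) - (5/2 - 1*(-1719)))*(-187 + 777) = (-69 - (5/2 + 1719))*590 = (-69 - 1*3443/2)*590 = (-69 - 3443/2)*590 = -3581/2*590 = -1056395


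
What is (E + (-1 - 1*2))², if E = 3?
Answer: 0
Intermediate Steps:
(E + (-1 - 1*2))² = (3 + (-1 - 1*2))² = (3 + (-1 - 2))² = (3 - 3)² = 0² = 0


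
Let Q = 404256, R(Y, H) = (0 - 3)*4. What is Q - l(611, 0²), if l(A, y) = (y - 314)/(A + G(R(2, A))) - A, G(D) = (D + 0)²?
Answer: 305674899/755 ≈ 4.0487e+5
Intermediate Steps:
R(Y, H) = -12 (R(Y, H) = -3*4 = -12)
G(D) = D²
l(A, y) = -A + (-314 + y)/(144 + A) (l(A, y) = (y - 314)/(A + (-12)²) - A = (-314 + y)/(A + 144) - A = (-314 + y)/(144 + A) - A = -A + (-314 + y)/(144 + A))
Q - l(611, 0²) = 404256 - (-314 + 0² - 1*611² - 144*611)/(144 + 611) = 404256 - (-314 + 0 - 1*373321 - 87984)/755 = 404256 - (-314 + 0 - 373321 - 87984)/755 = 404256 - (-461619)/755 = 404256 - 1*(-461619/755) = 404256 + 461619/755 = 305674899/755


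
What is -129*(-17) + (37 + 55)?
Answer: 2285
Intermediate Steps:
-129*(-17) + (37 + 55) = 2193 + 92 = 2285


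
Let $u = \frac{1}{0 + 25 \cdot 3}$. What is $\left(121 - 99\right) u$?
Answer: $\frac{22}{75} \approx 0.29333$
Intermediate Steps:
$u = \frac{1}{75}$ ($u = \frac{1}{0 + 75} = \frac{1}{75} \approx 0.013333$)
$\left(121 - 99\right) u = \left(121 - 99\right) \frac{1}{75} = 22 \cdot \frac{1}{75} = \frac{22}{75}$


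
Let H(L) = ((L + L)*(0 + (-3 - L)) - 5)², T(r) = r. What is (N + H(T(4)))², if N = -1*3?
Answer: 13823524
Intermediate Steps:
H(L) = (-5 + 2*L*(-3 - L))² (H(L) = ((2*L)*(-3 - L) - 5)² = (2*L*(-3 - L) - 5)² = (-5 + 2*L*(-3 - L))²)
N = -3
(N + H(T(4)))² = (-3 + (5 + 2*4² + 6*4)²)² = (-3 + (5 + 2*16 + 24)²)² = (-3 + (5 + 32 + 24)²)² = (-3 + 61²)² = (-3 + 3721)² = 3718² = 13823524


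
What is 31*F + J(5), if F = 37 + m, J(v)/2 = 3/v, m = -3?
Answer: 5276/5 ≈ 1055.2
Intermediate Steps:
J(v) = 6/v (J(v) = 2*(3/v) = 6/v)
F = 34 (F = 37 - 3 = 34)
31*F + J(5) = 31*34 + 6/5 = 1054 + 6*(⅕) = 1054 + 6/5 = 5276/5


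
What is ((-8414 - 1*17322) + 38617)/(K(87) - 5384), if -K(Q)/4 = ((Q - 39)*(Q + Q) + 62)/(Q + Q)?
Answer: -1120647/485236 ≈ -2.3095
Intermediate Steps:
K(Q) = -2*(62 + 2*Q*(-39 + Q))/Q (K(Q) = -4*((Q - 39)*(Q + Q) + 62)/(Q + Q) = -4*((-39 + Q)*(2*Q) + 62)/(2*Q) = -4*(2*Q*(-39 + Q) + 62)*1/(2*Q) = -4*(62 + 2*Q*(-39 + Q))*1/(2*Q) = -2*(62 + 2*Q*(-39 + Q))/Q)
((-8414 - 1*17322) + 38617)/(K(87) - 5384) = ((-8414 - 1*17322) + 38617)/((156 - 124/87 - 4*87) - 5384) = ((-8414 - 17322) + 38617)/((156 - 124*1/87 - 348) - 5384) = (-25736 + 38617)/((156 - 124/87 - 348) - 5384) = 12881/(-16828/87 - 5384) = 12881/(-485236/87) = 12881*(-87/485236) = -1120647/485236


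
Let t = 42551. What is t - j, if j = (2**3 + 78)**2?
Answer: 35155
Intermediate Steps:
j = 7396 (j = (8 + 78)**2 = 86**2 = 7396)
t - j = 42551 - 1*7396 = 42551 - 7396 = 35155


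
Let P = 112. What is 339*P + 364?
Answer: 38332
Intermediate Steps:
339*P + 364 = 339*112 + 364 = 37968 + 364 = 38332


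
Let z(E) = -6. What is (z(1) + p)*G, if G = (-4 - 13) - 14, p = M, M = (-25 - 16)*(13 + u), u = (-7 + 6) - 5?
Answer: 9083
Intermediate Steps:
u = -6 (u = -1 - 5 = -6)
M = -287 (M = (-25 - 16)*(13 - 6) = -41*7 = -287)
p = -287
G = -31 (G = -17 - 14 = -31)
(z(1) + p)*G = (-6 - 287)*(-31) = -293*(-31) = 9083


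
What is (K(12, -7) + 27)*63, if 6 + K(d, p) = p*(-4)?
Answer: 3087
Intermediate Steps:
K(d, p) = -6 - 4*p (K(d, p) = -6 + p*(-4) = -6 - 4*p)
(K(12, -7) + 27)*63 = ((-6 - 4*(-7)) + 27)*63 = ((-6 + 28) + 27)*63 = (22 + 27)*63 = 49*63 = 3087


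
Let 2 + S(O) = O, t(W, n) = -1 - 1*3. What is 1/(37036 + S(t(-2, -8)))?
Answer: 1/37030 ≈ 2.7005e-5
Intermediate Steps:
t(W, n) = -4 (t(W, n) = -1 - 3 = -4)
S(O) = -2 + O
1/(37036 + S(t(-2, -8))) = 1/(37036 + (-2 - 4)) = 1/(37036 - 6) = 1/37030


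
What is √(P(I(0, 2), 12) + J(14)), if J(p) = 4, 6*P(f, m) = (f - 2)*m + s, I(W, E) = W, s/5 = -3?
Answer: I*√10/2 ≈ 1.5811*I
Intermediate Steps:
s = -15 (s = 5*(-3) = -15)
P(f, m) = -5/2 + m*(-2 + f)/6 (P(f, m) = ((f - 2)*m - 15)/6 = ((-2 + f)*m - 15)/6 = (m*(-2 + f) - 15)/6 = (-15 + m*(-2 + f))/6 = -5/2 + m*(-2 + f)/6)
√(P(I(0, 2), 12) + J(14)) = √((-5/2 - ⅓*12 + (⅙)*0*12) + 4) = √((-5/2 - 4 + 0) + 4) = √(-13/2 + 4) = √(-5/2) = I*√10/2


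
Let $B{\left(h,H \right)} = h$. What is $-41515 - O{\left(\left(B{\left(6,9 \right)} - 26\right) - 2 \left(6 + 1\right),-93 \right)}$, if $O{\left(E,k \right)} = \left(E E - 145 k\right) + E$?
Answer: $-56122$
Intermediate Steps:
$O{\left(E,k \right)} = E + E^{2} - 145 k$ ($O{\left(E,k \right)} = \left(E^{2} - 145 k\right) + E = E + E^{2} - 145 k$)
$-41515 - O{\left(\left(B{\left(6,9 \right)} - 26\right) - 2 \left(6 + 1\right),-93 \right)} = -41515 - \left(\left(\left(6 - 26\right) - 2 \left(6 + 1\right)\right) + \left(\left(6 - 26\right) - 2 \left(6 + 1\right)\right)^{2} - -13485\right) = -41515 - \left(\left(-20 - 14\right) + \left(-20 - 14\right)^{2} + 13485\right) = -41515 - \left(-34 + \left(-34\right)^{2} + 13485\right) = -41515 - \left(-34 + 1156 + 13485\right) = -41515 - 14607 = -56122$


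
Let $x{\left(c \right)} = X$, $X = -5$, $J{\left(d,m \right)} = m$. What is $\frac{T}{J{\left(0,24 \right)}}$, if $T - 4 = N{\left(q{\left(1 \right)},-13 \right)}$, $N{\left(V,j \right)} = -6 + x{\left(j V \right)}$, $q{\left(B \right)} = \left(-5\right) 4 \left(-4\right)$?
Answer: $- \frac{7}{24} \approx -0.29167$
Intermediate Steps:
$x{\left(c \right)} = -5$
$q{\left(B \right)} = 80$ ($q{\left(B \right)} = \left(-20\right) \left(-4\right) = 80$)
$N{\left(V,j \right)} = -11$ ($N{\left(V,j \right)} = -6 - 5 = -11$)
$T = -7$ ($T = 4 - 11 = -7$)
$\frac{T}{J{\left(0,24 \right)}} = - \frac{7}{24}$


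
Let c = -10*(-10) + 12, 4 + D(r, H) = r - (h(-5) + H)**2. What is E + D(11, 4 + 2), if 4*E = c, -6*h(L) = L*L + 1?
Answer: 290/9 ≈ 32.222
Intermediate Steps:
h(L) = -1/6 - L**2/6 (h(L) = -(L*L + 1)/6 = -(L**2 + 1)/6 = -(1 + L**2)/6 = -1/6 - L**2/6)
D(r, H) = -4 + r - (-13/3 + H)**2 (D(r, H) = -4 + (r - ((-1/6 - 1/6*(-5)**2) + H)**2) = -4 + (r - ((-1/6 - 1/6*25) + H)**2) = -4 + (r - ((-1/6 - 25/6) + H)**2) = -4 + (r - (-13/3 + H)**2) = -4 + r - (-13/3 + H)**2)
c = 112 (c = 100 + 12 = 112)
E = 28 (E = (1/4)*112 = 28)
E + D(11, 4 + 2) = 28 + (-4 + 11 - (-13 + 3*(4 + 2))**2/9) = 28 + (-4 + 11 - (-13 + 3*6)**2/9) = 28 + (-4 + 11 - (-13 + 18)**2/9) = 28 + (-4 + 11 - 1/9*5**2) = 28 + (-4 + 11 - 1/9*25) = 28 + (-4 + 11 - 25/9) = 28 + 38/9 = 290/9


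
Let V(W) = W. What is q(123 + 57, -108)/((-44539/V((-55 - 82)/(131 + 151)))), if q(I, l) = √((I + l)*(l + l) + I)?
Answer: 137*I*√427/2093333 ≈ 0.0013524*I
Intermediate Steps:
q(I, l) = √(I + 2*l*(I + l)) (q(I, l) = √((I + l)*(2*l) + I) = √(2*l*(I + l) + I) = √(I + 2*l*(I + l)))
q(123 + 57, -108)/((-44539/V((-55 - 82)/(131 + 151)))) = √((123 + 57) + 2*(-108)² + 2*(123 + 57)*(-108))/((-44539*(131 + 151)/(-55 - 82))) = √(180 + 2*11664 + 2*180*(-108))/((-44539/((-137/282)))) = √(180 + 23328 - 38880)/((-44539/((-137*1/282)))) = √(-15372)/((-44539/(-137/282))) = (6*I*√427)/((-44539*(-282/137))) = (6*I*√427)/(12559998/137) = (6*I*√427)*(137/12559998) = 137*I*√427/2093333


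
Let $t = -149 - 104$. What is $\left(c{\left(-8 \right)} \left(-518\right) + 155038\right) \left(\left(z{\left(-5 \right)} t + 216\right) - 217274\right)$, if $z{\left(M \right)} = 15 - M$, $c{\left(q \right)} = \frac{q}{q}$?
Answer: $-34321673360$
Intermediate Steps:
$c{\left(q \right)} = 1$
$t = -253$
$\left(c{\left(-8 \right)} \left(-518\right) + 155038\right) \left(\left(z{\left(-5 \right)} t + 216\right) - 217274\right) = \left(1 \left(-518\right) + 155038\right) \left(\left(\left(15 - -5\right) \left(-253\right) + 216\right) - 217274\right) = \left(-518 + 155038\right) \left(\left(\left(15 + 5\right) \left(-253\right) + 216\right) - 217274\right) = 154520 \left(\left(20 \left(-253\right) + 216\right) - 217274\right) = 154520 \left(\left(-5060 + 216\right) - 217274\right) = 154520 \left(-4844 - 217274\right) = 154520 \left(-222118\right) = -34321673360$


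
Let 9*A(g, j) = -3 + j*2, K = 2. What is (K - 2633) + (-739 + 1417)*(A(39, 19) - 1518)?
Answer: -3087595/3 ≈ -1.0292e+6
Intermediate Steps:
A(g, j) = -1/3 + 2*j/9 (A(g, j) = (-3 + j*2)/9 = (-3 + 2*j)/9 = -1/3 + 2*j/9)
(K - 2633) + (-739 + 1417)*(A(39, 19) - 1518) = (2 - 2633) + (-739 + 1417)*((-1/3 + (2/9)*19) - 1518) = -2631 + 678*((-1/3 + 38/9) - 1518) = -2631 + 678*(35/9 - 1518) = -2631 + 678*(-13627/9) = -2631 - 3079702/3 = -3087595/3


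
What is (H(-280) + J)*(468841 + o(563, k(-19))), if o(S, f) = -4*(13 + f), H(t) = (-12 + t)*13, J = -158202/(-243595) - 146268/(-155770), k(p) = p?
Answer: -122738764909681120/68990533 ≈ -1.7791e+9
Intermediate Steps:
J = 109587780/68990533 (J = -158202*(-1/243595) - 146268*(-1/155770) = 14382/22145 + 73134/77885 = 109587780/68990533 ≈ 1.5884)
H(t) = -156 + 13*t
o(S, f) = -52 - 4*f
(H(-280) + J)*(468841 + o(563, k(-19))) = ((-156 + 13*(-280)) + 109587780/68990533)*(468841 + (-52 - 4*(-19))) = ((-156 - 3640) + 109587780/68990533)*(468841 + (-52 + 76)) = (-3796 + 109587780/68990533)*(468841 + 24) = -261778475488/68990533*468865 = -122738764909681120/68990533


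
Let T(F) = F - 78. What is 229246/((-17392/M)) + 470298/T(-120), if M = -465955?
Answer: 1761820660277/286968 ≈ 6.1394e+6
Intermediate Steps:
T(F) = -78 + F
229246/((-17392/M)) + 470298/T(-120) = 229246/((-17392/(-465955))) + 470298/(-78 - 120) = 229246/((-17392*(-1/465955))) + 470298/(-198) = 229246/(17392/465955) + 470298*(-1/198) = 229246*(465955/17392) - 78383/33 = 53409159965/8696 - 78383/33 = 1761820660277/286968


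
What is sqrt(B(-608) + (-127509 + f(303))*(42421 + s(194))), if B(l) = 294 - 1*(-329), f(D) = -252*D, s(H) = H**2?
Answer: I*sqrt(16320819682) ≈ 1.2775e+5*I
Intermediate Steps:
B(l) = 623 (B(l) = 294 + 329 = 623)
sqrt(B(-608) + (-127509 + f(303))*(42421 + s(194))) = sqrt(623 + (-127509 - 252*303)*(42421 + 194**2)) = sqrt(623 + (-127509 - 76356)*(42421 + 37636)) = sqrt(623 - 203865*80057) = sqrt(623 - 16320820305) = sqrt(-16320819682) = I*sqrt(16320819682)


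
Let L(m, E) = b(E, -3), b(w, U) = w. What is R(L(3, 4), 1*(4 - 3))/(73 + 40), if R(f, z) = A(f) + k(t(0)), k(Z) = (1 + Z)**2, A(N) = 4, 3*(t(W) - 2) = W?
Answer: 13/113 ≈ 0.11504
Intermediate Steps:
t(W) = 2 + W/3
L(m, E) = E
R(f, z) = 13 (R(f, z) = 4 + (1 + (2 + (1/3)*0))**2 = 4 + (1 + (2 + 0))**2 = 4 + (1 + 2)**2 = 4 + 3**2 = 4 + 9 = 13)
R(L(3, 4), 1*(4 - 3))/(73 + 40) = 13/(73 + 40) = 13/113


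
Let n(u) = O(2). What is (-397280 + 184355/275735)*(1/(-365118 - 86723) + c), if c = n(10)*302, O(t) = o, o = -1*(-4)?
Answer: -11958327214115415903/24917675627 ≈ -4.7991e+8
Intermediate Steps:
o = 4
O(t) = 4
n(u) = 4
c = 1208 (c = 4*302 = 1208)
(-397280 + 184355/275735)*(1/(-365118 - 86723) + c) = (-397280 + 184355/275735)*(1/(-365118 - 86723) + 1208) = (-397280 + 184355*(1/275735))*(1/(-451841) + 1208) = (-397280 + 36871/55147)*(-1/451841 + 1208) = -21908763289/55147*545823927/451841 = -11958327214115415903/24917675627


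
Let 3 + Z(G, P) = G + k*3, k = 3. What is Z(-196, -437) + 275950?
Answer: 275760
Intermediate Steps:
Z(G, P) = 6 + G (Z(G, P) = -3 + (G + 3*3) = -3 + (G + 9) = -3 + (9 + G) = 6 + G)
Z(-196, -437) + 275950 = (6 - 196) + 275950 = -190 + 275950 = 275760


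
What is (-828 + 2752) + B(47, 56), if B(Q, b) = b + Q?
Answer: 2027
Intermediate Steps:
B(Q, b) = Q + b
(-828 + 2752) + B(47, 56) = (-828 + 2752) + (47 + 56) = 1924 + 103 = 2027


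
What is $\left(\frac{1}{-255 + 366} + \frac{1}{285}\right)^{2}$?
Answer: $\frac{1936}{12355225} \approx 0.00015669$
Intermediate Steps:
$\left(\frac{1}{-255 + 366} + \frac{1}{285}\right)^{2} = \left(\frac{1}{111} + \frac{1}{285}\right)^{2} = \left(\frac{44}{3515}\right)^{2} = \frac{1936}{12355225}$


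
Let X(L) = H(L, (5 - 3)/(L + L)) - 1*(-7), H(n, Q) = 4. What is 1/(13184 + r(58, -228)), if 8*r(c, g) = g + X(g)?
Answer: 8/105255 ≈ 7.6006e-5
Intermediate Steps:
X(L) = 11 (X(L) = 4 - 1*(-7) = 4 + 7 = 11)
r(c, g) = 11/8 + g/8 (r(c, g) = (g + 11)/8 = (11 + g)/8 = 11/8 + g/8)
1/(13184 + r(58, -228)) = 1/(13184 + (11/8 + (⅛)*(-228))) = 1/(13184 + (11/8 - 57/2)) = 1/(13184 - 217/8) = 1/(105255/8) = 8/105255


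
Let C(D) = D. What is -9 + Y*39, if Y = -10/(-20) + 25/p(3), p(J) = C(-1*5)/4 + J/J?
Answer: -7779/2 ≈ -3889.5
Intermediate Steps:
p(J) = -1/4 (p(J) = -1*5/4 + J/J = -5*1/4 + 1 = -5/4 + 1 = -1/4)
Y = -199/2 (Y = -10/(-20) + 25/(-1/4) = -10*(-1/20) + 25*(-4) = 1/2 - 100 = -199/2 ≈ -99.500)
-9 + Y*39 = -9 - 199/2*39 = -9 - 7761/2 = -7779/2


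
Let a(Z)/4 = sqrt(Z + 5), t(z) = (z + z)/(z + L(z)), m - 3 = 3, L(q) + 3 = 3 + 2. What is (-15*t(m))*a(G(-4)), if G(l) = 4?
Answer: -270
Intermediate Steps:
L(q) = 2 (L(q) = -3 + (3 + 2) = -3 + 5 = 2)
m = 6 (m = 3 + 3 = 6)
t(z) = 2*z/(2 + z) (t(z) = (z + z)/(z + 2) = (2*z)/(2 + z) = 2*z/(2 + z))
a(Z) = 4*sqrt(5 + Z) (a(Z) = 4*sqrt(Z + 5) = 4*sqrt(5 + Z))
(-15*t(m))*a(G(-4)) = (-30*6/(2 + 6))*(4*sqrt(5 + 4)) = (-30*6/8)*(4*sqrt(9)) = (-30*6/8)*(4*3) = -15*3/2*12 = -45/2*12 = -270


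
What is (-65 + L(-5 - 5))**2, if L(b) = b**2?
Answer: 1225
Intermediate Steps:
(-65 + L(-5 - 5))**2 = (-65 + (-5 - 5)**2)**2 = (-65 + (-10)**2)**2 = (-65 + 100)**2 = 35**2 = 1225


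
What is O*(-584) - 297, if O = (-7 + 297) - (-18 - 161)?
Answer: -274193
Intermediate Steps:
O = 469 (O = 290 - 1*(-179) = 290 + 179 = 469)
O*(-584) - 297 = 469*(-584) - 297 = -273896 - 297 = -274193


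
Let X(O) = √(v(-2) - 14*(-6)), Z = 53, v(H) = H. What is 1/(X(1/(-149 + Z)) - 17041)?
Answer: -17041/290395599 - √82/290395599 ≈ -5.8713e-5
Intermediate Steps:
X(O) = √82 (X(O) = √(-2 - 14*(-6)) = √(-2 + 84) = √82)
1/(X(1/(-149 + Z)) - 17041) = 1/(√82 - 17041) = 1/(-17041 + √82)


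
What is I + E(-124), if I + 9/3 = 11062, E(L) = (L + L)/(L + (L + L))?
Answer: 33179/3 ≈ 11060.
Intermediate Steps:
E(L) = ⅔ (E(L) = (2*L)/(L + 2*L) = (2*L)/((3*L)) = (2*L)*(1/(3*L)) = ⅔)
I = 11059 (I = -3 + 11062 = 11059)
I + E(-124) = 11059 + ⅔ = 33179/3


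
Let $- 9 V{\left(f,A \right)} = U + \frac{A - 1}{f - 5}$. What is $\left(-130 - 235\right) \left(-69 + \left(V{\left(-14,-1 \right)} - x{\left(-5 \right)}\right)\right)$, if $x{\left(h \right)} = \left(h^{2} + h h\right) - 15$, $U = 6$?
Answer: $\frac{6533500}{171} \approx 38208.0$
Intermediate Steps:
$x{\left(h \right)} = -15 + 2 h^{2}$ ($x{\left(h \right)} = \left(h^{2} + h^{2}\right) - 15 = 2 h^{2} - 15 = -15 + 2 h^{2}$)
$V{\left(f,A \right)} = - \frac{2}{3} - \frac{-1 + A}{9 \left(-5 + f\right)}$ ($V{\left(f,A \right)} = - \frac{6 + \frac{A - 1}{f - 5}}{9} = - \frac{6 + \frac{-1 + A}{-5 + f}}{9} = - \frac{2}{3} - \frac{-1 + A}{9 \left(-5 + f\right)}$)
$\left(-130 - 235\right) \left(-69 + \left(V{\left(-14,-1 \right)} - x{\left(-5 \right)}\right)\right) = \left(-130 - 235\right) \left(-69 - \left(-15 + 50 - \frac{31 - -1 - -84}{9 \left(-5 - 14\right)}\right)\right) = \left(-130 - 235\right) \left(-69 - \left(-15 + 50 - \frac{31 + 1 + 84}{9 \left(-19\right)}\right)\right) = - 365 \left(-69 + \left(\frac{1}{9} \left(- \frac{1}{19}\right) 116 - \left(-15 + 50\right)\right)\right) = - 365 \left(-69 - \frac{6101}{171}\right) = \left(-365\right) \left(- \frac{17900}{171}\right) = \frac{6533500}{171}$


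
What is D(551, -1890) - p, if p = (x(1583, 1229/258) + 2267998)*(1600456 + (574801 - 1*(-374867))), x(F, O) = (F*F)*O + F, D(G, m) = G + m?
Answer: -4673471333845429/129 ≈ -3.6228e+13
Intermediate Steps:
x(F, O) = F + O*F² (x(F, O) = F²*O + F = O*F² + F = F + O*F²)
p = 4673471333672698/129 (p = (1583*(1 + 1583*(1229/258)) + 2267998)*(1600456 + (574801 - 1*(-374867))) = (1583*(1 + 1583*(1229*(1/258))) + 2267998)*(1600456 + (574801 + 374867)) = (1583*(1 + 1583*(1229/258)) + 2267998)*(1600456 + 949668) = (1583*(1 + 1945507/258) + 2267998)*2550124 = (1583*(1945765/258) + 2267998)*2550124 = (3080145995/258 + 2267998)*2550124 = (3665289479/258)*2550124 = 4673471333672698/129 ≈ 3.6228e+13)
D(551, -1890) - p = (551 - 1890) - 1*4673471333672698/129 = -1339 - 4673471333672698/129 = -4673471333845429/129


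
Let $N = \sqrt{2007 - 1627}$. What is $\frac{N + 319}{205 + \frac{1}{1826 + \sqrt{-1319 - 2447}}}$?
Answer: $\frac{218291839084}{140281963711} + \frac{1368600872 \sqrt{95}}{140281963711} + \frac{2 i \sqrt{357770}}{140281963711} + \frac{319 i \sqrt{3766}}{140281963711} \approx 1.6512 + 1.4808 \cdot 10^{-7} i$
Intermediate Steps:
$N = 2 \sqrt{95}$ ($N = \sqrt{380} = 2 \sqrt{95} \approx 19.494$)
$\frac{N + 319}{205 + \frac{1}{1826 + \sqrt{-1319 - 2447}}} = \frac{2 \sqrt{95} + 319}{205 + \frac{1}{1826 + \sqrt{-1319 - 2447}}} = \frac{319 + 2 \sqrt{95}}{205 + \frac{1}{1826 + \sqrt{-3766}}} = \frac{319 + 2 \sqrt{95}}{205 + \frac{1}{1826 + i \sqrt{3766}}}$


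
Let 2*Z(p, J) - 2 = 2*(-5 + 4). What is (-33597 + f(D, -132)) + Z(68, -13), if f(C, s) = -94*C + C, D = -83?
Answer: -25878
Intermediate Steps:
Z(p, J) = 0 (Z(p, J) = 1 + (2*(-5 + 4))/2 = 1 + (2*(-1))/2 = 1 + (½)*(-2) = 1 - 1 = 0)
f(C, s) = -93*C
(-33597 + f(D, -132)) + Z(68, -13) = (-33597 - 93*(-83)) + 0 = (-33597 + 7719) + 0 = -25878 + 0 = -25878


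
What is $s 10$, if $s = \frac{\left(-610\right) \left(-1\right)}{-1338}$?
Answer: $- \frac{3050}{669} \approx -4.559$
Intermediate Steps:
$s = - \frac{305}{669}$ ($s = 610 \left(- \frac{1}{1338}\right) = - \frac{305}{669} \approx -0.4559$)
$s 10 = \left(- \frac{305}{669}\right) 10 = - \frac{3050}{669}$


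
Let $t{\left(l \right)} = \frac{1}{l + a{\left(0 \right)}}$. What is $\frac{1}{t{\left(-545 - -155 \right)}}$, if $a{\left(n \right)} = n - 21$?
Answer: $-411$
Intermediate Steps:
$a{\left(n \right)} = -21 + n$ ($a{\left(n \right)} = n - 21 = -21 + n$)
$t{\left(l \right)} = \frac{1}{-21 + l}$ ($t{\left(l \right)} = \frac{1}{l + \left(-21 + 0\right)} = \frac{1}{l - 21} = \frac{1}{-21 + l}$)
$\frac{1}{t{\left(-545 - -155 \right)}} = \frac{1}{\frac{1}{-21 - 390}} = \frac{1}{\frac{1}{-411}} = \frac{1}{- \frac{1}{411}} = -411$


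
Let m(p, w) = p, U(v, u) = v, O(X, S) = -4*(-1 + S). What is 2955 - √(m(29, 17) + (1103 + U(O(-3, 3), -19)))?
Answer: 2955 - 2*√281 ≈ 2921.5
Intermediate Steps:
O(X, S) = 4 - 4*S
2955 - √(m(29, 17) + (1103 + U(O(-3, 3), -19))) = 2955 - √(29 + (1103 + (4 - 4*3))) = 2955 - √(29 + (1103 + (4 - 12))) = 2955 - √(29 + (1103 - 8)) = 2955 - √(29 + 1095) = 2955 - √1124 = 2955 - 2*√281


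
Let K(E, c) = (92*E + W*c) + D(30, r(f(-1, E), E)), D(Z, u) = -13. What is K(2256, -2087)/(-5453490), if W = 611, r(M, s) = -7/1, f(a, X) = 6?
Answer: 533809/2726745 ≈ 0.19577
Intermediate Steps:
r(M, s) = -7 (r(M, s) = -7*1 = -7)
K(E, c) = -13 + 92*E + 611*c (K(E, c) = (92*E + 611*c) - 13 = -13 + 92*E + 611*c)
K(2256, -2087)/(-5453490) = (-13 + 92*2256 + 611*(-2087))/(-5453490) = (-13 + 207552 - 1275157)*(-1/5453490) = -1067618*(-1/5453490) = 533809/2726745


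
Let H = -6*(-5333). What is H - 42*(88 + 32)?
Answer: 26958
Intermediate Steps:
H = 31998
H - 42*(88 + 32) = 31998 - 42*(88 + 32) = 31998 - 42*120 = 31998 - 1*5040 = 31998 - 5040 = 26958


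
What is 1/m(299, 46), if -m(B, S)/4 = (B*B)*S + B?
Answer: -1/16450980 ≈ -6.0787e-8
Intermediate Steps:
m(B, S) = -4*B - 4*S*B² (m(B, S) = -4*((B*B)*S + B) = -4*(B²*S + B) = -4*(S*B² + B) = -4*(B + S*B²) = -4*B - 4*S*B²)
1/m(299, 46) = 1/(-4*299*(1 + 299*46)) = 1/(-4*299*(1 + 13754)) = 1/(-4*299*13755) = 1/(-16450980) = -1/16450980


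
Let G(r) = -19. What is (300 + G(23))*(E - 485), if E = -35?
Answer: -146120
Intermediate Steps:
(300 + G(23))*(E - 485) = (300 - 19)*(-35 - 485) = 281*(-520) = -146120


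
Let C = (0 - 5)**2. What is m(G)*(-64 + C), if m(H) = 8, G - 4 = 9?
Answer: -312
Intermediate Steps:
G = 13 (G = 4 + 9 = 13)
C = 25 (C = (-5)**2 = 25)
m(G)*(-64 + C) = 8*(-64 + 25) = 8*(-39) = -312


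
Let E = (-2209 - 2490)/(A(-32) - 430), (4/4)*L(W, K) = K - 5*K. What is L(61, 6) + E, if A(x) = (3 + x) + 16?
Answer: -5933/443 ≈ -13.393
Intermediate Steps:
A(x) = 19 + x
L(W, K) = -4*K (L(W, K) = K - 5*K = -4*K)
E = 4699/443 (E = (-2209 - 2490)/((19 - 32) - 430) = -4699/(-13 - 430) = -4699/(-443) = -4699*(-1/443) = 4699/443 ≈ 10.607)
L(61, 6) + E = -4*6 + 4699/443 = -24 + 4699/443 = -5933/443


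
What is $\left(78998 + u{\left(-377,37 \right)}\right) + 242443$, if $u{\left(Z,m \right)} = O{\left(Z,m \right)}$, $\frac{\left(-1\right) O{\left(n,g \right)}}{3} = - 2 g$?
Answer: $321663$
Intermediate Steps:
$O{\left(n,g \right)} = 6 g$ ($O{\left(n,g \right)} = - 3 \left(- 2 g\right) = 6 g$)
$u{\left(Z,m \right)} = 6 m$
$\left(78998 + u{\left(-377,37 \right)}\right) + 242443 = \left(78998 + 6 \cdot 37\right) + 242443 = \left(78998 + 222\right) + 242443 = 79220 + 242443 = 321663$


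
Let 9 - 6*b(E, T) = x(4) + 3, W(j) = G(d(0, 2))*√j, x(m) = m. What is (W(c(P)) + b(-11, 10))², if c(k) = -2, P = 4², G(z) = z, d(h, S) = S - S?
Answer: ⅑ ≈ 0.11111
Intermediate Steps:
d(h, S) = 0
P = 16
W(j) = 0 (W(j) = 0*√j = 0)
b(E, T) = ⅓ (b(E, T) = 3/2 - (4 + 3)/6 = 3/2 - ⅙*7 = 3/2 - 7/6 = ⅓)
(W(c(P)) + b(-11, 10))² = (0 + ⅓)² = (⅓)² = ⅑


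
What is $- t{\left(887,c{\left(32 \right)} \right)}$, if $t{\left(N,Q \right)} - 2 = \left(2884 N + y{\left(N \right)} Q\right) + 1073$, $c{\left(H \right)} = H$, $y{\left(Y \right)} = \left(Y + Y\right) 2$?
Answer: $-2672719$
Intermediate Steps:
$y{\left(Y \right)} = 4 Y$ ($y{\left(Y \right)} = 2 Y 2 = 4 Y$)
$t{\left(N,Q \right)} = 1075 + 2884 N + 4 N Q$ ($t{\left(N,Q \right)} = 2 + \left(\left(2884 N + 4 N Q\right) + 1073\right) = 2 + \left(1073 + 2884 N + 4 N Q\right) = 1075 + 2884 N + 4 N Q$)
$- t{\left(887,c{\left(32 \right)} \right)} = - (1075 + 2884 \cdot 887 + 4 \cdot 887 \cdot 32) = - (1075 + 2558108 + 113536) = \left(-1\right) 2672719 = -2672719$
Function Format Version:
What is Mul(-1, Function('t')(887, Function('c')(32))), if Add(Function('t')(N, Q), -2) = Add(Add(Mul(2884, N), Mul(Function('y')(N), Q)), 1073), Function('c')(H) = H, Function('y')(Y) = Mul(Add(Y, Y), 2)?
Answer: -2672719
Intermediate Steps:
Function('y')(Y) = Mul(4, Y) (Function('y')(Y) = Mul(Mul(2, Y), 2) = Mul(4, Y))
Function('t')(N, Q) = Add(1075, Mul(2884, N), Mul(4, N, Q)) (Function('t')(N, Q) = Add(2, Add(Add(Mul(2884, N), Mul(Mul(4, N), Q)), 1073)) = Add(2, Add(Add(Mul(2884, N), Mul(4, N, Q)), 1073)) = Add(2, Add(1073, Mul(2884, N), Mul(4, N, Q))) = Add(1075, Mul(2884, N), Mul(4, N, Q)))
Mul(-1, Function('t')(887, Function('c')(32))) = Mul(-1, Add(1075, Mul(2884, 887), Mul(4, 887, 32))) = Mul(-1, Add(1075, 2558108, 113536)) = Mul(-1, 2672719) = -2672719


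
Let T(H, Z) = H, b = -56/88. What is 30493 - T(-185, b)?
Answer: 30678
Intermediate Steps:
b = -7/11 (b = -56*1/88 = -7/11 ≈ -0.63636)
30493 - T(-185, b) = 30493 - 1*(-185) = 30493 + 185 = 30678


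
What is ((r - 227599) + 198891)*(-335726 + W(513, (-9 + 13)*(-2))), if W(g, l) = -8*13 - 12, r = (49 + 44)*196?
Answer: 3519624160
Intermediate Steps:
r = 18228 (r = 93*196 = 18228)
W(g, l) = -116 (W(g, l) = -104 - 12 = -116)
((r - 227599) + 198891)*(-335726 + W(513, (-9 + 13)*(-2))) = ((18228 - 227599) + 198891)*(-335726 - 116) = (-209371 + 198891)*(-335842) = -10480*(-335842) = 3519624160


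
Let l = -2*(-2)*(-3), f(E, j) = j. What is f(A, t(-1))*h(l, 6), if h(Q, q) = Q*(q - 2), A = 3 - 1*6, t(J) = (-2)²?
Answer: -192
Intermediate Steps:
t(J) = 4
A = -3 (A = 3 - 6 = -3)
l = -12 (l = 4*(-3) = -12)
h(Q, q) = Q*(-2 + q)
f(A, t(-1))*h(l, 6) = 4*(-12*(-2 + 6)) = 4*(-12*4) = 4*(-48) = -192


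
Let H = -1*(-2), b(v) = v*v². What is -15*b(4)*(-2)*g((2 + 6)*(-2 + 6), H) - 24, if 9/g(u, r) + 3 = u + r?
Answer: 16536/31 ≈ 533.42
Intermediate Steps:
b(v) = v³
H = 2
g(u, r) = 9/(-3 + r + u) (g(u, r) = 9/(-3 + (u + r)) = 9/(-3 + (r + u)) = 9/(-3 + r + u))
-15*b(4)*(-2)*g((2 + 6)*(-2 + 6), H) - 24 = -15*4³*(-2)*9/(-3 + 2 + (2 + 6)*(-2 + 6)) - 24 = -15*64*(-2)*9/(-3 + 2 + 8*4) - 24 = -(-1920)*9/(-3 + 2 + 32) - 24 = -(-1920)*9/31 - 24 = -15*(-1152/31) - 24 = 17280/31 - 24 = 16536/31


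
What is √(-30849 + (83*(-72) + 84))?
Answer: I*√36741 ≈ 191.68*I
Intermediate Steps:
√(-30849 + (83*(-72) + 84)) = √(-30849 + (-5976 + 84)) = √(-30849 - 5892) = √(-36741) = I*√36741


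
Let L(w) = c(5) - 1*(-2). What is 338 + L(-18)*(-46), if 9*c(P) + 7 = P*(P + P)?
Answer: 236/9 ≈ 26.222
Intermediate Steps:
c(P) = -7/9 + 2*P**2/9 (c(P) = -7/9 + (P*(P + P))/9 = -7/9 + (P*(2*P))/9 = -7/9 + (2*P**2)/9 = -7/9 + 2*P**2/9)
L(w) = 61/9 (L(w) = (-7/9 + (2/9)*5**2) - 1*(-2) = (-7/9 + (2/9)*25) + 2 = (-7/9 + 50/9) + 2 = 43/9 + 2 = 61/9)
338 + L(-18)*(-46) = 338 + (61/9)*(-46) = 338 - 2806/9 = 236/9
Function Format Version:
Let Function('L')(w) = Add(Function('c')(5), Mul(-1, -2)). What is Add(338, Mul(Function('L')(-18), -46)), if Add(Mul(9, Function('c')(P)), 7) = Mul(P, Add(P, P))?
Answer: Rational(236, 9) ≈ 26.222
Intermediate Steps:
Function('c')(P) = Add(Rational(-7, 9), Mul(Rational(2, 9), Pow(P, 2))) (Function('c')(P) = Add(Rational(-7, 9), Mul(Rational(1, 9), Mul(P, Add(P, P)))) = Add(Rational(-7, 9), Mul(Rational(1, 9), Mul(P, Mul(2, P)))) = Add(Rational(-7, 9), Mul(Rational(1, 9), Mul(2, Pow(P, 2)))) = Add(Rational(-7, 9), Mul(Rational(2, 9), Pow(P, 2))))
Function('L')(w) = Rational(61, 9) (Function('L')(w) = Add(Add(Rational(-7, 9), Mul(Rational(2, 9), Pow(5, 2))), Mul(-1, -2)) = Add(Add(Rational(-7, 9), Mul(Rational(2, 9), 25)), 2) = Add(Add(Rational(-7, 9), Rational(50, 9)), 2) = Add(Rational(43, 9), 2) = Rational(61, 9))
Add(338, Mul(Function('L')(-18), -46)) = Add(338, Mul(Rational(61, 9), -46)) = Add(338, Rational(-2806, 9)) = Rational(236, 9)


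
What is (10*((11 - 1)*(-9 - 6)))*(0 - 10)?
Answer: 15000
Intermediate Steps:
(10*((11 - 1)*(-9 - 6)))*(0 - 10) = (10*(10*(-15)))*(-10) = (10*(-150))*(-10) = -1500*(-10) = 15000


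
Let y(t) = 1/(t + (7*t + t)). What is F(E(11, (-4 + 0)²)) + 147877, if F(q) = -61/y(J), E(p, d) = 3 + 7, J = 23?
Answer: 135250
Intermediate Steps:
E(p, d) = 10
y(t) = 1/(9*t) (y(t) = 1/(t + 8*t) = 1/(9*t))
F(q) = -12627 (F(q) = -61/((⅑)/23) = -61/((⅑)*(1/23)) = -61/1/207 = -61*207 = -12627)
F(E(11, (-4 + 0)²)) + 147877 = -12627 + 147877 = 135250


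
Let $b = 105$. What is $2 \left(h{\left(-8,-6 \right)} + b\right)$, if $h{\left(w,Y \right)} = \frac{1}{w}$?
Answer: $\frac{839}{4} \approx 209.75$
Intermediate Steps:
$2 \left(h{\left(-8,-6 \right)} + b\right) = 2 \left(\frac{1}{-8} + 105\right) = 2 \left(- \frac{1}{8} + 105\right) = 2 \cdot \frac{839}{8} = \frac{839}{4}$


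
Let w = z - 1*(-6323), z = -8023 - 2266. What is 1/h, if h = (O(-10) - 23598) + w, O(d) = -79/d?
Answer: -10/275561 ≈ -3.6290e-5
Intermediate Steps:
z = -10289
w = -3966 (w = -10289 - 1*(-6323) = -10289 + 6323 = -3966)
h = -275561/10 (h = (-79/(-10) - 23598) - 3966 = (-79*(-⅒) - 23598) - 3966 = (79/10 - 23598) - 3966 = -235901/10 - 3966 = -275561/10 ≈ -27556.)
1/h = 1/(-275561/10) = -10/275561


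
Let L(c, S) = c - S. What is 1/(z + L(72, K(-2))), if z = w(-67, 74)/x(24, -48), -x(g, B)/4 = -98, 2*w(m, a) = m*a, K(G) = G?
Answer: 392/26529 ≈ 0.014776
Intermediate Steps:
w(m, a) = a*m/2 (w(m, a) = (m*a)/2 = (a*m)/2 = a*m/2)
x(g, B) = 392 (x(g, B) = -4*(-98) = 392)
z = -2479/392 (z = ((½)*74*(-67))/392 = -2479*1/392 = -2479/392 ≈ -6.3240)
1/(z + L(72, K(-2))) = 1/(-2479/392 + (72 - 1*(-2))) = 1/(-2479/392 + (72 + 2)) = 1/(-2479/392 + 74) = 1/(26529/392) = 392/26529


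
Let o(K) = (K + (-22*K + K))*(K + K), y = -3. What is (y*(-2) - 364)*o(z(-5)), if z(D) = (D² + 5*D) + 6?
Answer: 515520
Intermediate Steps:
z(D) = 6 + D² + 5*D
o(K) = -40*K² (o(K) = (K - 21*K)*(2*K) = (-20*K)*(2*K) = -40*K²)
(y*(-2) - 364)*o(z(-5)) = (-3*(-2) - 364)*(-40*(6 + (-5)² + 5*(-5))²) = (6 - 364)*(-40*(6 + 25 - 25)²) = -(-14320)*6² = -(-14320)*36 = -358*(-1440) = 515520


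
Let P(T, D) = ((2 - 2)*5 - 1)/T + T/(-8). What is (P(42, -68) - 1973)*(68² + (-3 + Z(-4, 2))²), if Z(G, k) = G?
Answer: -776535775/84 ≈ -9.2445e+6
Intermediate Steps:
P(T, D) = -1/T - T/8 (P(T, D) = (0*5 - 1)/T + T*(-⅛) = (0 - 1)/T - T/8 = -1/T - T/8)
(P(42, -68) - 1973)*(68² + (-3 + Z(-4, 2))²) = ((-1/42 - ⅛*42) - 1973)*(68² + (-3 - 4)²) = ((-1*1/42 - 21/4) - 1973)*(4624 + (-7)²) = ((-1/42 - 21/4) - 1973)*(4624 + 49) = (-443/84 - 1973)*4673 = -166175/84*4673 = -776535775/84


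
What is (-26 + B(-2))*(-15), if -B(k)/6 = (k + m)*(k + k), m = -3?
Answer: 2190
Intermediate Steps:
B(k) = -12*k*(-3 + k) (B(k) = -6*(k - 3)*(k + k) = -6*(-3 + k)*2*k = -12*k*(-3 + k))
(-26 + B(-2))*(-15) = (-26 + 12*(-2)*(3 - 1*(-2)))*(-15) = (-26 + 12*(-2)*(3 + 2))*(-15) = (-26 + 12*(-2)*5)*(-15) = (-26 - 120)*(-15) = -146*(-15) = 2190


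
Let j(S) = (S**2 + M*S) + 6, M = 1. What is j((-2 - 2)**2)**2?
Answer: 77284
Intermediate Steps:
j(S) = 6 + S + S**2 (j(S) = (S**2 + 1*S) + 6 = (S**2 + S) + 6 = (S + S**2) + 6 = 6 + S + S**2)
j((-2 - 2)**2)**2 = (6 + (-2 - 2)**2 + ((-2 - 2)**2)**2)**2 = (6 + (-4)**2 + ((-4)**2)**2)**2 = (6 + 16 + 16**2)**2 = (6 + 16 + 256)**2 = 278**2 = 77284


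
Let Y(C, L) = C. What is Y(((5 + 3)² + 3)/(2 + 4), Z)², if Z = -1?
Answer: 4489/36 ≈ 124.69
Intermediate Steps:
Y(((5 + 3)² + 3)/(2 + 4), Z)² = (((5 + 3)² + 3)/(2 + 4))² = ((8² + 3)/6)² = ((64 + 3)*(⅙))² = (67*(⅙))² = (67/6)² = 4489/36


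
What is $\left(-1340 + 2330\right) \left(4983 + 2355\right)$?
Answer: $7264620$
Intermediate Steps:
$\left(-1340 + 2330\right) \left(4983 + 2355\right) = 990 \cdot 7338 = 7264620$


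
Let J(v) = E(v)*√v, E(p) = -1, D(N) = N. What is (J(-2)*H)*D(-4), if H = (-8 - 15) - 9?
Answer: -128*I*√2 ≈ -181.02*I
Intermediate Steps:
H = -32 (H = -23 - 9 = -32)
J(v) = -√v
(J(-2)*H)*D(-4) = (-√(-2)*(-32))*(-4) = (-I*√2*(-32))*(-4) = (32*I*√2)*(-4) = -128*I*√2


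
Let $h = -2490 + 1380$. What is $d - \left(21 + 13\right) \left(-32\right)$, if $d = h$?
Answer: $-22$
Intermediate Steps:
$h = -1110$
$d = -1110$
$d - \left(21 + 13\right) \left(-32\right) = -1110 - \left(21 + 13\right) \left(-32\right) = -1110 - 34 \left(-32\right) = -1110 - -1088 = -1110 + 1088 = -22$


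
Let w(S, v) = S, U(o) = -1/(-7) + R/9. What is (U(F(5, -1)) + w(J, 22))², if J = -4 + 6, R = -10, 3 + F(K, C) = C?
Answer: 4225/3969 ≈ 1.0645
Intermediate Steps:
F(K, C) = -3 + C
U(o) = -61/63 (U(o) = -1/(-7) - 10/9 = -1*(-⅐) - 10*⅑ = ⅐ - 10/9 = -61/63)
J = 2
(U(F(5, -1)) + w(J, 22))² = (-61/63 + 2)² = (65/63)² = 4225/3969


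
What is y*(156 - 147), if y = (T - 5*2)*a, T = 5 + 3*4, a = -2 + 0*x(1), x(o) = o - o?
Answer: -126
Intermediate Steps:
x(o) = 0
a = -2 (a = -2 + 0*0 = -2 + 0 = -2)
T = 17 (T = 5 + 12 = 17)
y = -14 (y = (17 - 5*2)*(-2) = (17 - 10)*(-2) = 7*(-2) = -14)
y*(156 - 147) = -14*(156 - 147) = -14*9 = -126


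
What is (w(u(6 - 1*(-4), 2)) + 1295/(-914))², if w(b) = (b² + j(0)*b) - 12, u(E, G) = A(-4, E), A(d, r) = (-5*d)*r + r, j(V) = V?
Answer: 1623698065848769/835396 ≈ 1.9436e+9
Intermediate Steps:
A(d, r) = r - 5*d*r (A(d, r) = -5*d*r + r = r - 5*d*r)
u(E, G) = 21*E (u(E, G) = E*(1 - 5*(-4)) = E*(1 + 20) = E*21 = 21*E)
w(b) = -12 + b² (w(b) = (b² + 0*b) - 12 = (b² + 0) - 12 = b² - 12 = -12 + b²)
(w(u(6 - 1*(-4), 2)) + 1295/(-914))² = ((-12 + (21*(6 - 1*(-4)))²) + 1295/(-914))² = ((-12 + (21*(6 + 4))²) + 1295*(-1/914))² = ((-12 + (21*10)²) - 1295/914)² = ((-12 + 210²) - 1295/914)² = ((-12 + 44100) - 1295/914)² = (44088 - 1295/914)² = (40295137/914)² = 1623698065848769/835396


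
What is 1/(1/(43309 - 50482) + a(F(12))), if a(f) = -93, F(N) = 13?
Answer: -7173/667090 ≈ -0.010753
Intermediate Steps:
1/(1/(43309 - 50482) + a(F(12))) = 1/(1/(43309 - 50482) - 93) = 1/(1/(-7173) - 93) = 1/(-1/7173 - 93) = 1/(-667090/7173) = -7173/667090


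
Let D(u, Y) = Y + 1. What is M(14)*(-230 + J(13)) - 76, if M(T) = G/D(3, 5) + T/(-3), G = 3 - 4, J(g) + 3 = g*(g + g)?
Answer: -1167/2 ≈ -583.50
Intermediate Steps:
D(u, Y) = 1 + Y
J(g) = -3 + 2*g² (J(g) = -3 + g*(g + g) = -3 + g*(2*g) = -3 + 2*g²)
G = -1
M(T) = -⅙ - T/3 (M(T) = -1/(1 + 5) + T/(-3) = -1/6 + T*(-⅓) = -1*⅙ - T/3 = -⅙ - T/3)
M(14)*(-230 + J(13)) - 76 = (-⅙ - ⅓*14)*(-230 + (-3 + 2*13²)) - 76 = (-⅙ - 14/3)*(-230 + (-3 + 2*169)) - 76 = -29*(-230 + (-3 + 338))/6 - 76 = -29*(-230 + 335)/6 - 76 = -29/6*105 - 76 = -1015/2 - 76 = -1167/2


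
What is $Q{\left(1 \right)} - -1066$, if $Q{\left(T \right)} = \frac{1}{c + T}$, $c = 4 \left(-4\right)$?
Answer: $\frac{15989}{15} \approx 1065.9$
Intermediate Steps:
$c = -16$
$Q{\left(T \right)} = \frac{1}{-16 + T}$
$Q{\left(1 \right)} - -1066 = \frac{1}{-16 + 1} - -1066 = \frac{1}{-15} + 1066 = - \frac{1}{15} + 1066 = \frac{15989}{15}$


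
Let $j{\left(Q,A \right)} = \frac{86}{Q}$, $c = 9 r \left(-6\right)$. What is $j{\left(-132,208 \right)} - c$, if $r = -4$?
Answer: $- \frac{14299}{66} \approx -216.65$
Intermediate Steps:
$c = 216$ ($c = 9 \left(-4\right) \left(-6\right) = \left(-36\right) \left(-6\right) = 216$)
$j{\left(-132,208 \right)} - c = \frac{86}{-132} - 216 = 86 \left(- \frac{1}{132}\right) - 216 = - \frac{43}{66} - 216 = - \frac{14299}{66}$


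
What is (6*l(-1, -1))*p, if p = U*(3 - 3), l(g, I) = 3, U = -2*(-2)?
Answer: 0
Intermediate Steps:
U = 4
p = 0 (p = 4*(3 - 3) = 4*0 = 0)
(6*l(-1, -1))*p = (6*3)*0 = 18*0 = 0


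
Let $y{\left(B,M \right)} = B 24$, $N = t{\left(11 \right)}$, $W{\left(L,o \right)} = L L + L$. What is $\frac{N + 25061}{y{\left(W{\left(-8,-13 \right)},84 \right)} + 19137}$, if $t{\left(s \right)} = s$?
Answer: $\frac{25072}{20481} \approx 1.2242$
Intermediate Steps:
$W{\left(L,o \right)} = L + L^{2}$ ($W{\left(L,o \right)} = L^{2} + L = L + L^{2}$)
$N = 11$
$y{\left(B,M \right)} = 24 B$
$\frac{N + 25061}{y{\left(W{\left(-8,-13 \right)},84 \right)} + 19137} = \frac{11 + 25061}{24 \left(- 8 \left(1 - 8\right)\right) + 19137} = \frac{25072}{24 \left(\left(-8\right) \left(-7\right)\right) + 19137} = \frac{25072}{24 \cdot 56 + 19137} = \frac{25072}{1344 + 19137} = \frac{25072}{20481}$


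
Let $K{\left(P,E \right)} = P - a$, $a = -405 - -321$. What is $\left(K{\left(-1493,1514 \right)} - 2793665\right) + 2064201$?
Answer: $-730873$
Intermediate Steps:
$a = -84$ ($a = -405 + 321 = -84$)
$K{\left(P,E \right)} = 84 + P$ ($K{\left(P,E \right)} = P - -84 = P + 84 = 84 + P$)
$\left(K{\left(-1493,1514 \right)} - 2793665\right) + 2064201 = \left(\left(84 - 1493\right) - 2793665\right) + 2064201 = \left(-1409 - 2793665\right) + 2064201 = -2795074 + 2064201 = -730873$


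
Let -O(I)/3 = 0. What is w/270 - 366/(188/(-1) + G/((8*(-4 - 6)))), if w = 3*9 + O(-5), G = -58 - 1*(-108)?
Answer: 10263/5030 ≈ 2.0404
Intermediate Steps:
G = 50 (G = -58 + 108 = 50)
O(I) = 0 (O(I) = -3*0 = 0)
w = 27 (w = 3*9 + 0 = 27 + 0 = 27)
w/270 - 366/(188/(-1) + G/((8*(-4 - 6)))) = 27/270 - 366/(188/(-1) + 50/((8*(-4 - 6)))) = 27*(1/270) - 366/(188*(-1) + 50/((8*(-10)))) = ⅒ - 366/(-188 + 50/(-80)) = ⅒ - 366/(-188 + 50*(-1/80)) = ⅒ - 366/(-188 - 5/8) = ⅒ - 366/(-1509/8) = ⅒ - 366*(-8/1509) = ⅒ + 976/503 = 10263/5030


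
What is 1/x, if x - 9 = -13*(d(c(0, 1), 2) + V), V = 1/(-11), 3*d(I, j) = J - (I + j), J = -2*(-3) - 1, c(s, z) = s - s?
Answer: -11/31 ≈ -0.35484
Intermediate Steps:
c(s, z) = 0
J = 5 (J = 6 - 1 = 5)
d(I, j) = 5/3 - I/3 - j/3 (d(I, j) = (5 - (I + j))/3 = (5 + (-I - j))/3 = (5 - I - j)/3 = 5/3 - I/3 - j/3)
V = -1/11 ≈ -0.090909
x = -31/11 (x = 9 - 13*((5/3 - ⅓*0 - ⅓*2) - 1/11) = 9 - 13*((5/3 + 0 - ⅔) - 1/11) = 9 - 13*(1 - 1/11) = 9 - 13*10/11 = 9 - 130/11 = -31/11 ≈ -2.8182)
1/x = 1/(-31/11) = -11/31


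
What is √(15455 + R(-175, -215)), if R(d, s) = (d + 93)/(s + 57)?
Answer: √96457894/79 ≈ 124.32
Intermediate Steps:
R(d, s) = (93 + d)/(57 + s)
√(15455 + R(-175, -215)) = √(15455 + (93 - 175)/(57 - 215)) = √(15455 - 82/(-158)) = √(15455 - 1/158*(-82)) = √(15455 + 41/79) = √(1220986/79) = √96457894/79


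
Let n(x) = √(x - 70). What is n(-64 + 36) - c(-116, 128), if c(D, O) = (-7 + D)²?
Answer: -15129 + 7*I*√2 ≈ -15129.0 + 9.8995*I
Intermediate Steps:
n(x) = √(-70 + x)
n(-64 + 36) - c(-116, 128) = √(-70 + (-64 + 36)) - (-7 - 116)² = √(-70 - 28) - 1*(-123)² = √(-98) - 1*15129 = 7*I*√2 - 15129 = -15129 + 7*I*√2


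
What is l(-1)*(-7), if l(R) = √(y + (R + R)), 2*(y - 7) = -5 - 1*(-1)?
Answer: -7*√3 ≈ -12.124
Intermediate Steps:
y = 5 (y = 7 + (-5 - 1*(-1))/2 = 7 + (-5 + 1)/2 = 7 + (½)*(-4) = 7 - 2 = 5)
l(R) = √(5 + 2*R) (l(R) = √(5 + (R + R)) = √(5 + 2*R))
l(-1)*(-7) = √(5 + 2*(-1))*(-7) = √(5 - 2)*(-7) = √3*(-7) = -7*√3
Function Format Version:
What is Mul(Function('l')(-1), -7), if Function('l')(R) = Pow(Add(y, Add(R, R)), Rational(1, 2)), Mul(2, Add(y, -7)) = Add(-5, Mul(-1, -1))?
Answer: Mul(-7, Pow(3, Rational(1, 2))) ≈ -12.124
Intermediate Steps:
y = 5 (y = Add(7, Mul(Rational(1, 2), Add(-5, Mul(-1, -1)))) = Add(7, Mul(Rational(1, 2), Add(-5, 1))) = Add(7, Mul(Rational(1, 2), -4)) = Add(7, -2) = 5)
Function('l')(R) = Pow(Add(5, Mul(2, R)), Rational(1, 2)) (Function('l')(R) = Pow(Add(5, Add(R, R)), Rational(1, 2)) = Pow(Add(5, Mul(2, R)), Rational(1, 2)))
Mul(Function('l')(-1), -7) = Mul(Pow(Add(5, Mul(2, -1)), Rational(1, 2)), -7) = Mul(Pow(Add(5, -2), Rational(1, 2)), -7) = Mul(Pow(3, Rational(1, 2)), -7) = Mul(-7, Pow(3, Rational(1, 2)))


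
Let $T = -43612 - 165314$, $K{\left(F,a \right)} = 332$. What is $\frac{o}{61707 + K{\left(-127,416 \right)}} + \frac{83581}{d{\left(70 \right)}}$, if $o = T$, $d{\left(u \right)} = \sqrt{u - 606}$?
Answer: $- \frac{208926}{62039} - \frac{83581 i \sqrt{134}}{268} \approx -3.3677 - 3610.1 i$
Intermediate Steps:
$T = -208926$ ($T = -43612 - 165314 = -208926$)
$d{\left(u \right)} = \sqrt{-606 + u}$ ($d{\left(u \right)} = \sqrt{u - 606} = \sqrt{-606 + u}$)
$o = -208926$
$\frac{o}{61707 + K{\left(-127,416 \right)}} + \frac{83581}{d{\left(70 \right)}} = - \frac{208926}{61707 + 332} + \frac{83581}{\sqrt{-606 + 70}} = - \frac{208926}{62039} + \frac{83581}{\sqrt{-536}} = \left(-208926\right) \frac{1}{62039} + \frac{83581}{2 i \sqrt{134}} = - \frac{208926}{62039} + 83581 \left(- \frac{i \sqrt{134}}{268}\right) = - \frac{208926}{62039} - \frac{83581 i \sqrt{134}}{268}$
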